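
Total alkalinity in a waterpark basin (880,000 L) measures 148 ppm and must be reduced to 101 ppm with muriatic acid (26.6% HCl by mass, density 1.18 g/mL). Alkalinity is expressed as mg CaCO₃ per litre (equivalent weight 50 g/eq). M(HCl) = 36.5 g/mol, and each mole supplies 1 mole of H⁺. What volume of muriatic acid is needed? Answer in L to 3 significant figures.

Alkalinity to neutralize: (148 − 101) = 47 mg/L as CaCO₃ × 880,000 L = 41,360 g as CaCO₃.
Equivalents of H⁺ required: 41,360 ÷ 50 g/eq = 827.2 eq = 827.2 mol HCl.
Mass of HCl: 827.2 × 36.5 = 30,190 g.
Mass of 26.6% solution: 30,190 / 0.266 = 113,500 g.
Volume: 113,500 g ÷ 1.18 g/mL = 96,190 mL.

96.2 L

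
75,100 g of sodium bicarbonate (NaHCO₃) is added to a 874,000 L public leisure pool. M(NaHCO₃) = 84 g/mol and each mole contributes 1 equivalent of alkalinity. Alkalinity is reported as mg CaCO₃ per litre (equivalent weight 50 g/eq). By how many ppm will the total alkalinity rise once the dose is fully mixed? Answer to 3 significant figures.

51.1 ppm

Moles of NaHCO₃: 75,100 g ÷ 84 g/mol = 894 mol → 894 eq of alkalinity.
As CaCO₃: 894 eq × 50 g/eq = 44,700 g.
Rise: 44,700 g / 874,000 L × 1000 = 51.15 mg/L.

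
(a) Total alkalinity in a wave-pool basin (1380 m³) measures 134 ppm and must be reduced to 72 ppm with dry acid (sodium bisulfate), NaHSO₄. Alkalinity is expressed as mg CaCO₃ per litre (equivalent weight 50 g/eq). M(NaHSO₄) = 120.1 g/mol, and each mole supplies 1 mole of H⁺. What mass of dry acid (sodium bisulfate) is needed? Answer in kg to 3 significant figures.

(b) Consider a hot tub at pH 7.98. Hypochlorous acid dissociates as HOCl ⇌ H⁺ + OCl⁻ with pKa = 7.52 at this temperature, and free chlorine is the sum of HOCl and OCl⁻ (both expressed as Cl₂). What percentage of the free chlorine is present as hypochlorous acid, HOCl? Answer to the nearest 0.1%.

(a) 206 kg; (b) 25.7%

(a) Volume: 1380 m³ = 1,380,000 L.
(a) Alkalinity to neutralize: (134 − 72) = 62 mg/L as CaCO₃ × 1,380,000 L = 85,560 g as CaCO₃.
(a) Equivalents of H⁺ required: 85,560 ÷ 50 g/eq = 1711 eq = 1711 mol NaHSO₄.
(a) Mass of NaHSO₄: 1711 × 120.1 = 205,500 g.

(b) [OCl⁻]/[HOCl] = 10^(pH − pKa) = 10^(7.98 − 7.52) = 10^0.46 = 2.884.
(b) Fraction as HOCl = 1 / (1 + 2.884) = 0.2575.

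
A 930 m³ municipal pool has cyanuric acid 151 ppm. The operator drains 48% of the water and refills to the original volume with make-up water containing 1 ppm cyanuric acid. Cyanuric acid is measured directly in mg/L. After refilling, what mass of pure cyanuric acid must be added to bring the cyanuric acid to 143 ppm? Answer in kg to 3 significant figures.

Volume: 930 m³ = 930,000 L.
After draining 48% and refilling: 151 × 0.52 + 1 × 0.48 = 79 ppm.
Deficit to target: 143 − 79 = 64 mg/L.
Mass: 64 mg/L × 930,000 L = 59,520 g cyanuric acid.

59.5 kg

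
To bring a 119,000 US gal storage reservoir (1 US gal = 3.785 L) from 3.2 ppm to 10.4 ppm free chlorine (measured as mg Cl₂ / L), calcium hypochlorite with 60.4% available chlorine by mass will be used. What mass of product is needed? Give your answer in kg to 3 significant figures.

5.37 kg

Volume: 119,000 US gal × 3.785 L/gal = 450,415 L.
Chlorine deficit: 10.4 − 3.2 = 7.2 ppm = 7.2 mg/L as Cl₂.
Cl₂ equivalent needed: 7.2 mg/L × 450,415 L = 3,243,000 mg = 3243 g.
Product at 60.4% available chlorine: 3243 / 0.604 = 5369 g.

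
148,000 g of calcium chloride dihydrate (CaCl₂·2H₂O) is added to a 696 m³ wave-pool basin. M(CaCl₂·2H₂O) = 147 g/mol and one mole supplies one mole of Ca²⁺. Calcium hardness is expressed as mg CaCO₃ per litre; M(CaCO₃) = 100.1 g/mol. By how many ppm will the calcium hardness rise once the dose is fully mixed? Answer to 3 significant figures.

Volume: 696 m³ = 696,000 L.
Moles of Ca²⁺: 148,000 g ÷ 147 g/mol = 1007 mol.
As CaCO₃: 1007 mol × 100.1 g/mol = 100,800 g.
Rise: 100,800 g / 696,000 L × 1000 = 144.8 mg/L.

145 ppm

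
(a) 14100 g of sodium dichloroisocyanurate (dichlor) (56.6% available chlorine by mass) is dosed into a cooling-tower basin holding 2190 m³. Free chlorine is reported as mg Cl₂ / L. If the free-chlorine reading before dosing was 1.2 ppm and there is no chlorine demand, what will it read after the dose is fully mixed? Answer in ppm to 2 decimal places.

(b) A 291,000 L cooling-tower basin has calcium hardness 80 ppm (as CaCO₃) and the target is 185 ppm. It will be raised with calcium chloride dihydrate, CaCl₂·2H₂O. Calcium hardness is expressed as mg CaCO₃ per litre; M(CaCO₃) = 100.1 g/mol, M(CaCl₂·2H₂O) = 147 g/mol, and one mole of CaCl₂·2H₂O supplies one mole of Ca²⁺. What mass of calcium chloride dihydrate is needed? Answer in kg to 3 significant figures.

(a) 4.84 ppm; (b) 44.9 kg

(a) Volume: 2190 m³ = 2,190,000 L.
(a) Available chlorine delivered: 14,100 g × 0.566 = 7981 g as Cl₂.
(a) Concentration rise: 7981 g / 2,190,000 L = 3.644 mg/L = 3.64 ppm.
(a) Final FC: 1.2 + 3.64 = 4.84 ppm.

(b) Hardness to add: (185 − 80) = 105 mg/L as CaCO₃ × 291,000 L = 30,560 g as CaCO₃.
(b) Moles of Ca²⁺ (1 mol Ca²⁺ ≡ 1 mol CaCO₃): 30,560 / 100.1 g/mol = 305.2 mol.
(b) Mass of CaCl₂·2H₂O: 305.2 × 147 = 44,870 g.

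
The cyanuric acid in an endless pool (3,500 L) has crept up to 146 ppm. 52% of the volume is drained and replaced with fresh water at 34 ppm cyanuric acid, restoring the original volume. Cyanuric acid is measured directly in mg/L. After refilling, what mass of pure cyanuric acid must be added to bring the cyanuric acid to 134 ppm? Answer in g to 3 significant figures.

162 g

After draining 52% and refilling: 146 × 0.48 + 34 × 0.52 = 87.76 ppm.
Deficit to target: 134 − 87.76 = 46.24 mg/L.
Mass: 46.24 mg/L × 3,500 L = 161.8 g cyanuric acid.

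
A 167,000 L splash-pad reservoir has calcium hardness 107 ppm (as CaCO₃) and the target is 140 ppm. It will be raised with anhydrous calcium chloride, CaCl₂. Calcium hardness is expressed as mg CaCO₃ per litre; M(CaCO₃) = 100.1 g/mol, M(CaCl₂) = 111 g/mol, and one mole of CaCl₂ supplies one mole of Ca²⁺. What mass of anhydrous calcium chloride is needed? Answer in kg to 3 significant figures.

Hardness to add: (140 − 107) = 33 mg/L as CaCO₃ × 167,000 L = 5511 g as CaCO₃.
Moles of Ca²⁺ (1 mol Ca²⁺ ≡ 1 mol CaCO₃): 5511 / 100.1 g/mol = 55.05 mol.
Mass of CaCl₂: 55.05 × 111 = 6111 g.

6.11 kg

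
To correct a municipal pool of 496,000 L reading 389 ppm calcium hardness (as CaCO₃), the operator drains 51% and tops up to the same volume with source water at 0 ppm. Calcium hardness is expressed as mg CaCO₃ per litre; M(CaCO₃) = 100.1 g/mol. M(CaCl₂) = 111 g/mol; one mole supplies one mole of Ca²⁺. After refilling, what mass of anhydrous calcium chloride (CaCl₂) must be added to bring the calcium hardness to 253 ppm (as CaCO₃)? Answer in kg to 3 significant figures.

34.3 kg

After draining 51% and refilling: 389 × 0.49 + 0 × 0.51 = 190.61 ppm.
Deficit to target: 253 − 190.61 = 62.39 mg/L.
As CaCO₃: 62.39 mg/L × 496,000 L = 30,950 g; ÷ 100.1 = 309.1 mol Ca²⁺.
Mass: 309.1 × 111 = 34,320 g.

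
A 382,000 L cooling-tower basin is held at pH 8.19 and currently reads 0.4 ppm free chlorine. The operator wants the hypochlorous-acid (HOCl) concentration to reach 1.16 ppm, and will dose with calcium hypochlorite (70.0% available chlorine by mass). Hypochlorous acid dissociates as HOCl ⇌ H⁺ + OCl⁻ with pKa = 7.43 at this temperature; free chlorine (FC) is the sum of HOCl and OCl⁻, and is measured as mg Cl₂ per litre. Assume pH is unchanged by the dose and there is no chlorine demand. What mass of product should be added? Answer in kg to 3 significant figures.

[OCl⁻]/[HOCl] = 10^(pH − pKa) = 10^(8.19 − 7.43) = 5.754; fraction as HOCl = 1/(1 + 5.754) = 0.1481.
Free chlorine required for 1.16 ppm HOCl: 1.16 / 0.1481 = 7.835 ppm.
FC to add: 7.835 − 0.4 = 7.435 mg/L as Cl₂.
Cl₂ equivalent: 7.435 mg/L × 382,000 L = 2840 g.
Product at 70.0% available Cl: 2840 / 0.7 = 4057 g.

4.06 kg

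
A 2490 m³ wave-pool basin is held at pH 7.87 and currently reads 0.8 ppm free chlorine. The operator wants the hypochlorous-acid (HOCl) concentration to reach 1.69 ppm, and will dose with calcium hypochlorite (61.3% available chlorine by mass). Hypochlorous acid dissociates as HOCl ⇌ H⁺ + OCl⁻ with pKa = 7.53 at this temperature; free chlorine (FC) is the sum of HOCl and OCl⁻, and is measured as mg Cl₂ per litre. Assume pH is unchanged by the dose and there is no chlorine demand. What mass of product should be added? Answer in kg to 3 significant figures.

Volume: 2490 m³ = 2,490,000 L.
[OCl⁻]/[HOCl] = 10^(pH − pKa) = 10^(7.87 − 7.53) = 2.188; fraction as HOCl = 1/(1 + 2.188) = 0.3137.
Free chlorine required for 1.69 ppm HOCl: 1.69 / 0.3137 = 5.387 ppm.
FC to add: 5.387 − 0.8 = 4.587 mg/L as Cl₂.
Cl₂ equivalent: 4.587 mg/L × 2,490,000 L = 11,420 g.
Product at 61.3% available Cl: 11,420 / 0.613 = 18,630 g.

18.6 kg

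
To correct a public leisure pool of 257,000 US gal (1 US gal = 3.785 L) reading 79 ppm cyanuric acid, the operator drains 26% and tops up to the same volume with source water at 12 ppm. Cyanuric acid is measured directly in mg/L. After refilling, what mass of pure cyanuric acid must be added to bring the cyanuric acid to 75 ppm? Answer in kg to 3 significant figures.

13.1 kg

Volume: 257,000 US gal × 3.785 L/gal = 972,745 L.
After draining 26% and refilling: 79 × 0.74 + 12 × 0.26 = 61.58 ppm.
Deficit to target: 75 − 61.58 = 13.42 mg/L.
Mass: 13.42 mg/L × 972,745 L = 13,050 g cyanuric acid.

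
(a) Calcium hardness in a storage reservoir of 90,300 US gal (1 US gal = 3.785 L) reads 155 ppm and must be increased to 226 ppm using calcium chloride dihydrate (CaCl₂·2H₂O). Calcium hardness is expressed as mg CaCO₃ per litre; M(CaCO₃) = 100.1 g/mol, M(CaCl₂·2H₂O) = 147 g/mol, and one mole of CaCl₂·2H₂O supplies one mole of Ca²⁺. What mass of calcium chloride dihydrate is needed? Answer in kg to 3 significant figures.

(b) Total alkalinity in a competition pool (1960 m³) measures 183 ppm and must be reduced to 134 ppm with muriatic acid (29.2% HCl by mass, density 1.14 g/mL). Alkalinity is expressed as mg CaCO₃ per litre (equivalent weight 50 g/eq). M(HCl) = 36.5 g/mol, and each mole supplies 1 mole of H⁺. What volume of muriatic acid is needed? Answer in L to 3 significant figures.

(a) 35.6 kg; (b) 211 L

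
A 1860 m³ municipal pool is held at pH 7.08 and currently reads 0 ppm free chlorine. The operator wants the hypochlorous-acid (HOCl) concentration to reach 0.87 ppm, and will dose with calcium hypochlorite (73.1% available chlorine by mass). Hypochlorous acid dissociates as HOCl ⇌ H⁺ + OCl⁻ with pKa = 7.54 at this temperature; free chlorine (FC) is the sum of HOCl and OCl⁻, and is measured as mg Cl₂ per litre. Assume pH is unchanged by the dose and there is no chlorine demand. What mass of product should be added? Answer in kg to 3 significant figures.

2.98 kg

Volume: 1860 m³ = 1,860,000 L.
[OCl⁻]/[HOCl] = 10^(pH − pKa) = 10^(7.08 − 7.54) = 0.3467; fraction as HOCl = 1/(1 + 0.3467) = 0.7425.
Free chlorine required for 0.87 ppm HOCl: 0.87 / 0.7425 = 1.172 ppm.
FC to add: 1.172 − 0 = 1.172 mg/L as Cl₂.
Cl₂ equivalent: 1.172 mg/L × 1,860,000 L = 2179 g.
Product at 73.1% available Cl: 2179 / 0.731 = 2981 g.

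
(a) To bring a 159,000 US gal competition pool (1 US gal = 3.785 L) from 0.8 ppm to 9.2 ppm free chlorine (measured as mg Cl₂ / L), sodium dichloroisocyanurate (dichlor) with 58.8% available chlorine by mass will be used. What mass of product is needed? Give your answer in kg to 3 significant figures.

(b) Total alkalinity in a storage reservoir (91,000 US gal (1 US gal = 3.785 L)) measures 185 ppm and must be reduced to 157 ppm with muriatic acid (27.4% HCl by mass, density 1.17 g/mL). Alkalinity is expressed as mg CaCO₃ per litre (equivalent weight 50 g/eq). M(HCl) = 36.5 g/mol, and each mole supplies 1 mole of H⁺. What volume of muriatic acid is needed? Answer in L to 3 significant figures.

(a) 8.60 kg; (b) 22.0 L

(a) Volume: 159,000 US gal × 3.785 L/gal = 601,815 L.
(a) Chlorine deficit: 9.2 − 0.8 = 8.4 ppm = 8.4 mg/L as Cl₂.
(a) Cl₂ equivalent needed: 8.4 mg/L × 601,815 L = 5,055,000 mg = 5055 g.
(a) Product at 58.8% available chlorine: 5055 / 0.588 = 8597 g.

(b) Volume: 91,000 US gal × 3.785 L/gal = 344,435 L.
(b) Alkalinity to neutralize: (185 − 157) = 28 mg/L as CaCO₃ × 344,435 L = 9644 g as CaCO₃.
(b) Equivalents of H⁺ required: 9644 ÷ 50 g/eq = 192.9 eq = 192.9 mol HCl.
(b) Mass of HCl: 192.9 × 36.5 = 7040 g.
(b) Mass of 27.4% solution: 7040 / 0.274 = 25,690 g.
(b) Volume: 25,690 g ÷ 1.17 g/mL = 21,960 mL.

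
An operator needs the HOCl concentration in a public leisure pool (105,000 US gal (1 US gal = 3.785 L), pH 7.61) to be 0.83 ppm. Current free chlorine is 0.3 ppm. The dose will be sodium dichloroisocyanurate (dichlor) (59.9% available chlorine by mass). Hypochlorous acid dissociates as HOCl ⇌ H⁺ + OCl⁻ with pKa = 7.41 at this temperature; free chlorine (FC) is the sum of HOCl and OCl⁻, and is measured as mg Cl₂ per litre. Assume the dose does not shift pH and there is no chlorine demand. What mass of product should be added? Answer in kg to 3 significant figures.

1.22 kg

Volume: 105,000 US gal × 3.785 L/gal = 397,425 L.
[OCl⁻]/[HOCl] = 10^(pH − pKa) = 10^(7.61 − 7.41) = 1.585; fraction as HOCl = 1/(1 + 1.585) = 0.3869.
Free chlorine required for 0.83 ppm HOCl: 0.83 / 0.3869 = 2.145 ppm.
FC to add: 2.145 − 0.3 = 1.845 mg/L as Cl₂.
Cl₂ equivalent: 1.845 mg/L × 397,425 L = 733.4 g.
Product at 59.9% available Cl: 733.4 / 0.599 = 1224 g.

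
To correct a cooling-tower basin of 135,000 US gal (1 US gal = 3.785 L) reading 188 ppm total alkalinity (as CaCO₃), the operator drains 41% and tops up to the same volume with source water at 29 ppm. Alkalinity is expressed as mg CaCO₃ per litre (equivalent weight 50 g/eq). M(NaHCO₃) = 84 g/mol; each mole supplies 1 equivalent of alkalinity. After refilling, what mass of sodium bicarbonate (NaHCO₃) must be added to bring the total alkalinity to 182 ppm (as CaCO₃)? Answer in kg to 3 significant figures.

Volume: 135,000 US gal × 3.785 L/gal = 510,975 L.
After draining 41% and refilling: 188 × 0.59 + 29 × 0.41 = 122.81 ppm.
Deficit to target: 182 − 122.81 = 59.19 mg/L.
As CaCO₃: 59.19 mg/L × 510,975 L = 30,240 g; ÷ 50 g/eq ÷ 1 = 604.9 mol NaHCO₃.
Mass: 604.9 × 84 = 50,810 g.

50.8 kg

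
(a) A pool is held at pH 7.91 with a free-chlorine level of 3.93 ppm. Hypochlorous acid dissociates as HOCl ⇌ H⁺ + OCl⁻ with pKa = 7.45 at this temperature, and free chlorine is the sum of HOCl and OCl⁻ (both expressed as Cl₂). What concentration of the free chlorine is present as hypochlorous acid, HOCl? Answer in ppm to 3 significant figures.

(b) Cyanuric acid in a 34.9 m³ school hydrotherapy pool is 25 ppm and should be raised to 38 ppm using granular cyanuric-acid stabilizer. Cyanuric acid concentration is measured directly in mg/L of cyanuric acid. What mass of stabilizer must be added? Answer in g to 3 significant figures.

(a) 1.01 ppm; (b) 454 g

(a) [OCl⁻]/[HOCl] = 10^(pH − pKa) = 10^(7.91 − 7.45) = 10^0.46 = 2.884.
(a) Fraction as HOCl = 1 / (1 + 2.884) = 0.2575.
(a) HOCl = 0.2575 × 3.93 ppm = 1.012 ppm.

(b) Volume: 34.9 m³ = 34,900 L.
(b) CYA to add: (38 − 25) = 13 mg/L × 34,900 L = 453.7 g cyanuric acid.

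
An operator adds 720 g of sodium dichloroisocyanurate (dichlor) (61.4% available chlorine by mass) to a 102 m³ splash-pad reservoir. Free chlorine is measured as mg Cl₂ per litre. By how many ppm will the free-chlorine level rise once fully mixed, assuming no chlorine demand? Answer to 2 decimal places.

4.33 ppm

Volume: 102 m³ = 102,000 L.
Available chlorine delivered: 720 g × 0.614 = 442.1 g as Cl₂.
Concentration rise: 442.1 g / 102,000 L = 4.334 mg/L = 4.33 ppm.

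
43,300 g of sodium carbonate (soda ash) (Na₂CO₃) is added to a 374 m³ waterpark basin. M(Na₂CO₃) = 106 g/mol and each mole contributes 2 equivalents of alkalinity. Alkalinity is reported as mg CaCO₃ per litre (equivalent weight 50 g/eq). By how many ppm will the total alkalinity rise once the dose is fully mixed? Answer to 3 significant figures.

Volume: 374 m³ = 374,000 L.
Moles of Na₂CO₃: 43,300 g ÷ 106 g/mol = 408.5 mol → 817 eq of alkalinity.
As CaCO₃: 817 eq × 50 g/eq = 40,850 g.
Rise: 40,850 g / 374,000 L × 1000 = 109.2 mg/L.

109 ppm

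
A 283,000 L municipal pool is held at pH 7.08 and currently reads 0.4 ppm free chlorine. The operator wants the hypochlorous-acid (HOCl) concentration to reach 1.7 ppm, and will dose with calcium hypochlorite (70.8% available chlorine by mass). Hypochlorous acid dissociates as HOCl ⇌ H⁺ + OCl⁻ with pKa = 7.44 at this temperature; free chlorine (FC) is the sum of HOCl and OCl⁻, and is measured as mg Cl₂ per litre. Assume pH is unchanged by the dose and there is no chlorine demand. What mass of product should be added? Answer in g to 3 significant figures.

816 g

[OCl⁻]/[HOCl] = 10^(pH − pKa) = 10^(7.08 − 7.44) = 0.4365; fraction as HOCl = 1/(1 + 0.4365) = 0.6961.
Free chlorine required for 1.7 ppm HOCl: 1.7 / 0.6961 = 2.442 ppm.
FC to add: 2.442 − 0.4 = 2.042 mg/L as Cl₂.
Cl₂ equivalent: 2.042 mg/L × 283,000 L = 577.9 g.
Product at 70.8% available Cl: 577.9 / 0.708 = 816.3 g.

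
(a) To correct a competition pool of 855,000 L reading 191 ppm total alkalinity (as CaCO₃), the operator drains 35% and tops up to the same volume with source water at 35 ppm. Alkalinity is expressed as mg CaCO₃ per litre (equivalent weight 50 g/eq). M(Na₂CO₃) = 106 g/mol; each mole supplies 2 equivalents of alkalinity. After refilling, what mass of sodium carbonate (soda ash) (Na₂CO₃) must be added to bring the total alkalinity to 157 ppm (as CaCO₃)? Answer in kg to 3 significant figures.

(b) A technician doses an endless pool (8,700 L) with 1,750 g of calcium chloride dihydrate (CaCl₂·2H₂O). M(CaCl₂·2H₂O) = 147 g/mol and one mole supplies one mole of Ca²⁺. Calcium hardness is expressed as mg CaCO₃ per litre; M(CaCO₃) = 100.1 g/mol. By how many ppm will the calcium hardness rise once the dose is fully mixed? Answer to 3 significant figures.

(a) 18.7 kg; (b) 137 ppm

(a) After draining 35% and refilling: 191 × 0.65 + 35 × 0.35 = 136.4 ppm.
(a) Deficit to target: 157 − 136.4 = 20.6 mg/L.
(a) As CaCO₃: 20.6 mg/L × 855,000 L = 17,610 g; ÷ 50 g/eq ÷ 2 = 176.1 mol Na₂CO₃.
(a) Mass: 176.1 × 106 = 18,670 g.

(b) Moles of Ca²⁺: 1,750 g ÷ 147 g/mol = 11.9 mol.
(b) As CaCO₃: 11.9 mol × 100.1 g/mol = 1192 g.
(b) Rise: 1192 g / 8,700 L × 1000 = 137 mg/L.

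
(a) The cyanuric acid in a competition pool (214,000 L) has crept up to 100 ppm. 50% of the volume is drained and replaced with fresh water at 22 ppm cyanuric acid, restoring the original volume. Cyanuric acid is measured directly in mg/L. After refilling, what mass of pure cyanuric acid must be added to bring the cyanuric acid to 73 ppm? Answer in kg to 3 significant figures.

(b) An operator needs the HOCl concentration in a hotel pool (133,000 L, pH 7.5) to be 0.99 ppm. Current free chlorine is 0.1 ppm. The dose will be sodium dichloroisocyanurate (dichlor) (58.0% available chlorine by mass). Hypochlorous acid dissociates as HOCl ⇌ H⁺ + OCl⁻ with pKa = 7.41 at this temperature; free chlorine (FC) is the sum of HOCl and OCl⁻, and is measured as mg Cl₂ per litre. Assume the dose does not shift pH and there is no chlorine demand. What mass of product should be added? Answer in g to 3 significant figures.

(a) 2.57 kg; (b) 483 g

(a) After draining 50% and refilling: 100 × 0.50 + 22 × 0.50 = 61 ppm.
(a) Deficit to target: 73 − 61 = 12 mg/L.
(a) Mass: 12 mg/L × 214,000 L = 2568 g cyanuric acid.

(b) [OCl⁻]/[HOCl] = 10^(pH − pKa) = 10^(7.5 − 7.41) = 1.23; fraction as HOCl = 1/(1 + 1.23) = 0.4484.
(b) Free chlorine required for 0.99 ppm HOCl: 0.99 / 0.4484 = 2.208 ppm.
(b) FC to add: 2.208 − 0.1 = 2.108 mg/L as Cl₂.
(b) Cl₂ equivalent: 2.108 mg/L × 133,000 L = 280.4 g.
(b) Product at 58.0% available Cl: 280.4 / 0.58 = 483.4 g.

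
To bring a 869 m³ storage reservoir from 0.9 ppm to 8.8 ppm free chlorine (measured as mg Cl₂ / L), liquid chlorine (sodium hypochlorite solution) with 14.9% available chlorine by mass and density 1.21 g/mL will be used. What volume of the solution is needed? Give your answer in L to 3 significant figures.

38.1 L

Volume: 869 m³ = 869,000 L.
Chlorine deficit: 8.8 − 0.9 = 7.9 ppm = 7.9 mg/L as Cl₂.
Cl₂ equivalent needed: 7.9 mg/L × 869,000 L = 6,865,000 mg = 6865 g.
Product at 14.9% available chlorine: 6865 / 0.149 = 46,070 g.
Volume at density 1.21 g/mL: 46,070 g ÷ 1.21 g/mL = 38,080 mL.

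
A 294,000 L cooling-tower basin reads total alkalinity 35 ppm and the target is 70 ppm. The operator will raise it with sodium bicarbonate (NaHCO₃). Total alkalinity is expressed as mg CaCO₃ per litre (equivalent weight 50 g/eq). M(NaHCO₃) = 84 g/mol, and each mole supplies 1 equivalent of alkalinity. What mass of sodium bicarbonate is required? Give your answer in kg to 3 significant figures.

17.3 kg

Alkalinity to add: (70 − 35) = 35 mg/L as CaCO₃ × 294,000 L = 10,290 g as CaCO₃.
Equivalents: 10,290 g ÷ 50 g/eq = 205.8 eq.
NaHCO₃ supplies 1 eq per mole → 205.8 mol.
Mass: 205.8 mol × 84 g/mol = 17,290 g.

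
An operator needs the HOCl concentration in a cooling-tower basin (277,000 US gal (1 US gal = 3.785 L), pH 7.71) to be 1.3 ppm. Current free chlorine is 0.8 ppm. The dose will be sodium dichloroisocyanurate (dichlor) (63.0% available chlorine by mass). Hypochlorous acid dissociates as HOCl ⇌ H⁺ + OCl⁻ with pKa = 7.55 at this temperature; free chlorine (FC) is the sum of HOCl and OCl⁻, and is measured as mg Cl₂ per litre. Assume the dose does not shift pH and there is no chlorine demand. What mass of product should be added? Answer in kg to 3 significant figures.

Volume: 277,000 US gal × 3.785 L/gal = 1,048,445 L.
[OCl⁻]/[HOCl] = 10^(pH − pKa) = 10^(7.71 − 7.55) = 1.445; fraction as HOCl = 1/(1 + 1.445) = 0.4089.
Free chlorine required for 1.3 ppm HOCl: 1.3 / 0.4089 = 3.179 ppm.
FC to add: 3.179 − 0.8 = 2.379 mg/L as Cl₂.
Cl₂ equivalent: 2.379 mg/L × 1,048,445 L = 2494 g.
Product at 63.0% available Cl: 2494 / 0.63 = 3959 g.

3.96 kg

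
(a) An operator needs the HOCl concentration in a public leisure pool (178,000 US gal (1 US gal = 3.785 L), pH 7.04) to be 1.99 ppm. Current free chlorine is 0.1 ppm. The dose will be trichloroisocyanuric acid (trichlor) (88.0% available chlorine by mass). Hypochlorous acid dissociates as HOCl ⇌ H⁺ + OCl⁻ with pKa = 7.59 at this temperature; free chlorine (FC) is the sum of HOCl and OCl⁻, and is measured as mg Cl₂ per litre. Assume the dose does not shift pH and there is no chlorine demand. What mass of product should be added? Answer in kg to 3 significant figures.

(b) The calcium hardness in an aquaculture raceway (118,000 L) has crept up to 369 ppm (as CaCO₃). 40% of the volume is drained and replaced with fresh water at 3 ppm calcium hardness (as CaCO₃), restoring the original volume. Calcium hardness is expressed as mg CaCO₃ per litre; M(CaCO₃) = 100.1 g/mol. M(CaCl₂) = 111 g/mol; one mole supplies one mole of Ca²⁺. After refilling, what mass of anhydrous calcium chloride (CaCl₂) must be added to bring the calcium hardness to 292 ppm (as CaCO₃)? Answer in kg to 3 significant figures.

(a) Volume: 178,000 US gal × 3.785 L/gal = 673,730 L.
(a) [OCl⁻]/[HOCl] = 10^(pH − pKa) = 10^(7.04 − 7.59) = 0.2818; fraction as HOCl = 1/(1 + 0.2818) = 0.7801.
(a) Free chlorine required for 1.99 ppm HOCl: 1.99 / 0.7801 = 2.551 ppm.
(a) FC to add: 2.551 − 0.1 = 2.451 mg/L as Cl₂.
(a) Cl₂ equivalent: 2.451 mg/L × 673,730 L = 1651 g.
(a) Product at 88.0% available Cl: 1651 / 0.88 = 1876 g.

(b) After draining 40% and refilling: 369 × 0.60 + 3 × 0.40 = 222.6 ppm.
(b) Deficit to target: 292 − 222.6 = 69.4 mg/L.
(b) As CaCO₃: 69.4 mg/L × 118,000 L = 8189 g; ÷ 100.1 = 81.81 mol Ca²⁺.
(b) Mass: 81.81 × 111 = 9081 g.

(a) 1.88 kg; (b) 9.08 kg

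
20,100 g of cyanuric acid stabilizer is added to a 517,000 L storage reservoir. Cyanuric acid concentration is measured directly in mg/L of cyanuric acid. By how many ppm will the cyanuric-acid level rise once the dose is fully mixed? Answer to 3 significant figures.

38.9 ppm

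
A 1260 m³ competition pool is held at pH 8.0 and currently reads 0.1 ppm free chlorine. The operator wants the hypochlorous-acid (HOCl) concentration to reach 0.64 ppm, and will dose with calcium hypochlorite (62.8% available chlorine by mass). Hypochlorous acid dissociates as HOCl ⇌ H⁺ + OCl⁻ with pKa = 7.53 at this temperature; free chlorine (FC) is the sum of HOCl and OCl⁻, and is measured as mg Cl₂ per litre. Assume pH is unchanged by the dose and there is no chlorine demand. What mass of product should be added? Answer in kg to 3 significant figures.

4.87 kg

Volume: 1260 m³ = 1,260,000 L.
[OCl⁻]/[HOCl] = 10^(pH − pKa) = 10^(8.0 − 7.53) = 2.951; fraction as HOCl = 1/(1 + 2.951) = 0.2531.
Free chlorine required for 0.64 ppm HOCl: 0.64 / 0.2531 = 2.529 ppm.
FC to add: 2.529 − 0.1 = 2.429 mg/L as Cl₂.
Cl₂ equivalent: 2.429 mg/L × 1,260,000 L = 3060 g.
Product at 62.8% available Cl: 3060 / 0.628 = 4873 g.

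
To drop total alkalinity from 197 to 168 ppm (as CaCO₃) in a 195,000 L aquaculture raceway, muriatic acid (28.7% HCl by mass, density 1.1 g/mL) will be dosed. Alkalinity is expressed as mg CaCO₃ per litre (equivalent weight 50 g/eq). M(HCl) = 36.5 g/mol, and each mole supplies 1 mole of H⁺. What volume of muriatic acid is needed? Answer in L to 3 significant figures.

Alkalinity to neutralize: (197 − 168) = 29 mg/L as CaCO₃ × 195,000 L = 5655 g as CaCO₃.
Equivalents of H⁺ required: 5655 ÷ 50 g/eq = 113.1 eq = 113.1 mol HCl.
Mass of HCl: 113.1 × 36.5 = 4128 g.
Mass of 28.7% solution: 4128 / 0.287 = 14,380 g.
Volume: 14,380 g ÷ 1.1 g/mL = 13,080 mL.

13.1 L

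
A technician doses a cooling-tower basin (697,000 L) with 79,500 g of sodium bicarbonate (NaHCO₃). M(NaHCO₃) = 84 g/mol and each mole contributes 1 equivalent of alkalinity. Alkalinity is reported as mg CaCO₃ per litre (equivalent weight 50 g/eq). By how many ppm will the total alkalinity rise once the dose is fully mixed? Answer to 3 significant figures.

67.9 ppm

Moles of NaHCO₃: 79,500 g ÷ 84 g/mol = 946.4 mol → 946.4 eq of alkalinity.
As CaCO₃: 946.4 eq × 50 g/eq = 47,320 g.
Rise: 47,320 g / 697,000 L × 1000 = 67.89 mg/L.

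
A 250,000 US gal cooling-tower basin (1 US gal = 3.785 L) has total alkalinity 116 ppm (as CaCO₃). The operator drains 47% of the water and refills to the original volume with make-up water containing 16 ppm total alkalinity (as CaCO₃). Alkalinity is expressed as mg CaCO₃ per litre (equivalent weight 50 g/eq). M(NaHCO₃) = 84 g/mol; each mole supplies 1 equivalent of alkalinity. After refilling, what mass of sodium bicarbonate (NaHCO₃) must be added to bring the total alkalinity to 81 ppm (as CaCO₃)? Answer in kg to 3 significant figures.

19.1 kg

Volume: 250,000 US gal × 3.785 L/gal = 946,250 L.
After draining 47% and refilling: 116 × 0.53 + 16 × 0.47 = 69 ppm.
Deficit to target: 81 − 69 = 12 mg/L.
As CaCO₃: 12 mg/L × 946,250 L = 11,360 g; ÷ 50 g/eq ÷ 1 = 227.1 mol NaHCO₃.
Mass: 227.1 × 84 = 19,080 g.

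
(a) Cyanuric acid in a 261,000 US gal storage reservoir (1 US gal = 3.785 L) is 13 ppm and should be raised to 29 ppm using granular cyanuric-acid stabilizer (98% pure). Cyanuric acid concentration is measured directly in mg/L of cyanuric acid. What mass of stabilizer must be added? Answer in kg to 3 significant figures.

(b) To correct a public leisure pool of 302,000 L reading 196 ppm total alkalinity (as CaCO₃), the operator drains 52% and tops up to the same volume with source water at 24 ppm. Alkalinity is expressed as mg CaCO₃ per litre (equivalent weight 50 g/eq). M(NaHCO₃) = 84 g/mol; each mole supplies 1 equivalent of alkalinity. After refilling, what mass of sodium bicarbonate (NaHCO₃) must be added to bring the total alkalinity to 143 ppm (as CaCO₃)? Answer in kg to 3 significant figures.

(a) Volume: 261,000 US gal × 3.785 L/gal = 987,885 L.
(a) CYA to add: (29 − 13) = 16 mg/L × 987,885 L = 15,810 g cyanuric acid.
(a) At 98% purity: 15,810 / 0.98 = 16,130 g product.

(b) After draining 52% and refilling: 196 × 0.48 + 24 × 0.52 = 106.56 ppm.
(b) Deficit to target: 143 − 106.56 = 36.44 mg/L.
(b) As CaCO₃: 36.44 mg/L × 302,000 L = 11,000 g; ÷ 50 g/eq ÷ 1 = 220.1 mol NaHCO₃.
(b) Mass: 220.1 × 84 = 18,490 g.

(a) 16.1 kg; (b) 18.5 kg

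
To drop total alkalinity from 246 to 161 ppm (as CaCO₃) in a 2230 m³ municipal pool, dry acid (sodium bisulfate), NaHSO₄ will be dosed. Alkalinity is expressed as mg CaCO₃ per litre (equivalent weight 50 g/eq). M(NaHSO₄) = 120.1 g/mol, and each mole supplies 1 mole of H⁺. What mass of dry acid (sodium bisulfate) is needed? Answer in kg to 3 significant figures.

455 kg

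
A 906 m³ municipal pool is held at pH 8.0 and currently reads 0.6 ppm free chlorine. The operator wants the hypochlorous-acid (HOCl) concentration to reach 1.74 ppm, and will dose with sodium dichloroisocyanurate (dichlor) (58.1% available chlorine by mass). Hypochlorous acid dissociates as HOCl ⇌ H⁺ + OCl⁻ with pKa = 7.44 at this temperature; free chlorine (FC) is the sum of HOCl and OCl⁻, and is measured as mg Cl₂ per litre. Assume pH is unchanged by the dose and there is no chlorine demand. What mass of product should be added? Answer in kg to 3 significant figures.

11.6 kg

Volume: 906 m³ = 906,000 L.
[OCl⁻]/[HOCl] = 10^(pH − pKa) = 10^(8.0 − 7.44) = 3.631; fraction as HOCl = 1/(1 + 3.631) = 0.2159.
Free chlorine required for 1.74 ppm HOCl: 1.74 / 0.2159 = 8.058 ppm.
FC to add: 8.058 − 0.6 = 7.458 mg/L as Cl₂.
Cl₂ equivalent: 7.458 mg/L × 906,000 L = 6757 g.
Product at 58.1% available Cl: 6757 / 0.581 = 11,630 g.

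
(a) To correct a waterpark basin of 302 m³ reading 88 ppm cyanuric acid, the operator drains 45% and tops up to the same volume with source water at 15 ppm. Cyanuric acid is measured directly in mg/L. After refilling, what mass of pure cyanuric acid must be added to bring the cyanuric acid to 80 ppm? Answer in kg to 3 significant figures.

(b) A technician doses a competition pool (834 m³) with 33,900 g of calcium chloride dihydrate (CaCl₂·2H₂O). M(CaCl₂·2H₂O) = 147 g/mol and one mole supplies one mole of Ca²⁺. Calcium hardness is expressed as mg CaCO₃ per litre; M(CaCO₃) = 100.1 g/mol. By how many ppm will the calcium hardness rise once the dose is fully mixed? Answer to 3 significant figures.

(a) Volume: 302 m³ = 302,000 L.
(a) After draining 45% and refilling: 88 × 0.55 + 15 × 0.45 = 55.15 ppm.
(a) Deficit to target: 80 − 55.15 = 24.85 mg/L.
(a) Mass: 24.85 mg/L × 302,000 L = 7505 g cyanuric acid.

(b) Volume: 834 m³ = 834,000 L.
(b) Moles of Ca²⁺: 33,900 g ÷ 147 g/mol = 230.6 mol.
(b) As CaCO₃: 230.6 mol × 100.1 g/mol = 23,080 g.
(b) Rise: 23,080 g / 834,000 L × 1000 = 27.68 mg/L.

(a) 7.50 kg; (b) 27.7 ppm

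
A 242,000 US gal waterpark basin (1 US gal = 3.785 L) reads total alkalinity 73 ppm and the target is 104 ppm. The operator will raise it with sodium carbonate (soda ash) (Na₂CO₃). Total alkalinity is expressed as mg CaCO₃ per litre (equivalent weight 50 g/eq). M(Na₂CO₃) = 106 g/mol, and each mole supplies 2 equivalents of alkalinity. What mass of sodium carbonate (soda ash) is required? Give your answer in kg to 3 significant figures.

Volume: 242,000 US gal × 3.785 L/gal = 915,970 L.
Alkalinity to add: (104 − 73) = 31 mg/L as CaCO₃ × 915,970 L = 28,400 g as CaCO₃.
Equivalents: 28,400 g ÷ 50 g/eq = 567.9 eq.
Each mole of Na₂CO₃ supplies 2 eq, so 567.9 / 2 = 284 mol.
Mass: 284 mol × 106 g/mol = 30,100 g.

30.1 kg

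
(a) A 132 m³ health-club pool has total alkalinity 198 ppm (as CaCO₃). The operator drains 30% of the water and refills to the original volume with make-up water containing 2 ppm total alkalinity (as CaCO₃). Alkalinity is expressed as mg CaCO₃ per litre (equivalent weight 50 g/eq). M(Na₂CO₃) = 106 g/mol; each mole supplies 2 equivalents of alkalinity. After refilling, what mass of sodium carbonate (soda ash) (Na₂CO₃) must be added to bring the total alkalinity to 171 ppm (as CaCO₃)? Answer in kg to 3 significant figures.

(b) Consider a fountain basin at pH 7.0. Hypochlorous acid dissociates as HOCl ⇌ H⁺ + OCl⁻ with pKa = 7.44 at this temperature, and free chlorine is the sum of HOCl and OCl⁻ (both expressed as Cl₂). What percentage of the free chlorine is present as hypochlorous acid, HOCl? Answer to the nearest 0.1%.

(a) 4.45 kg; (b) 73.4%

(a) Volume: 132 m³ = 132,000 L.
(a) After draining 30% and refilling: 198 × 0.70 + 2 × 0.30 = 139.2 ppm.
(a) Deficit to target: 171 − 139.2 = 31.8 mg/L.
(a) As CaCO₃: 31.8 mg/L × 132,000 L = 4198 g; ÷ 50 g/eq ÷ 2 = 41.98 mol Na₂CO₃.
(a) Mass: 41.98 × 106 = 4449 g.

(b) [OCl⁻]/[HOCl] = 10^(pH − pKa) = 10^(7.0 − 7.44) = 10^-0.44 = 0.3631.
(b) Fraction as HOCl = 1 / (1 + 0.3631) = 0.7336.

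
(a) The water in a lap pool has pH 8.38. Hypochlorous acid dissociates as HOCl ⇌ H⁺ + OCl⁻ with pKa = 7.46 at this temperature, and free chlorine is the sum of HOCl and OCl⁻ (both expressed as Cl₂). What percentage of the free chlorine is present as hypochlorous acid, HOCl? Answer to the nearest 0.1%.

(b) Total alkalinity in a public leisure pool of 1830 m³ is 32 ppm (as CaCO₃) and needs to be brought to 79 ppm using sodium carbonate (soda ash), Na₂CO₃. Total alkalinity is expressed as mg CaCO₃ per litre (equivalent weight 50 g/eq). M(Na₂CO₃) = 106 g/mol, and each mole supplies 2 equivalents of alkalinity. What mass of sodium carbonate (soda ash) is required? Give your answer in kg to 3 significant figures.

(a) [OCl⁻]/[HOCl] = 10^(pH − pKa) = 10^(8.38 − 7.46) = 10^0.92 = 8.318.
(a) Fraction as HOCl = 1 / (1 + 8.318) = 0.1073.

(b) Volume: 1830 m³ = 1,830,000 L.
(b) Alkalinity to add: (79 − 32) = 47 mg/L as CaCO₃ × 1,830,000 L = 86,010 g as CaCO₃.
(b) Equivalents: 86,010 g ÷ 50 g/eq = 1720 eq.
(b) Each mole of Na₂CO₃ supplies 2 eq, so 1720 / 2 = 860.1 mol.
(b) Mass: 860.1 mol × 106 g/mol = 91,170 g.

(a) 10.7%; (b) 91.2 kg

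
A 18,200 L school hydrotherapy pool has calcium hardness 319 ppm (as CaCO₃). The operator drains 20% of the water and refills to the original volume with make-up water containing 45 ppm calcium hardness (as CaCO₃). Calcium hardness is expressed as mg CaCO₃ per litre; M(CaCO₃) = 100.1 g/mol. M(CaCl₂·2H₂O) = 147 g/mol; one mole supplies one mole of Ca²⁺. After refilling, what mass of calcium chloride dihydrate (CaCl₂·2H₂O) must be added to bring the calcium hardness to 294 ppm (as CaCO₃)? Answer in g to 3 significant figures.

796 g

After draining 20% and refilling: 319 × 0.80 + 45 × 0.20 = 264.2 ppm.
Deficit to target: 294 − 264.2 = 29.8 mg/L.
As CaCO₃: 29.8 mg/L × 18,200 L = 542.4 g; ÷ 100.1 = 5.418 mol Ca²⁺.
Mass: 5.418 × 147 = 796.5 g.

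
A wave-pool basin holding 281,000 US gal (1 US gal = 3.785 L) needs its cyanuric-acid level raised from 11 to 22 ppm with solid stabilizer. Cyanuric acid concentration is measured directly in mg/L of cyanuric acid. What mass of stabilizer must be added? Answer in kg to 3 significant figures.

11.7 kg

Volume: 281,000 US gal × 3.785 L/gal = 1,063,585 L.
CYA to add: (22 − 11) = 11 mg/L × 1,063,585 L = 11,700 g cyanuric acid.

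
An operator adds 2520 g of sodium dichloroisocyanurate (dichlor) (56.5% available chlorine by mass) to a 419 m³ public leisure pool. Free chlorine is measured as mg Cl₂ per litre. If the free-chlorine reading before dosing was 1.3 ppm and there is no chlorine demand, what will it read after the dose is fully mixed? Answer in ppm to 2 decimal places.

Volume: 419 m³ = 419,000 L.
Available chlorine delivered: 2520 g × 0.565 = 1424 g as Cl₂.
Concentration rise: 1424 g / 419,000 L = 3.398 mg/L = 3.40 ppm.
Final FC: 1.3 + 3.40 = 4.70 ppm.

4.70 ppm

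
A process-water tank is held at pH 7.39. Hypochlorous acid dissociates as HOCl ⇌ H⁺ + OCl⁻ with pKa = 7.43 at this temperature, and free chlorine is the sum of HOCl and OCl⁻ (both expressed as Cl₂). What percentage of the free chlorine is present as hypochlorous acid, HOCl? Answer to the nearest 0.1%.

52.3%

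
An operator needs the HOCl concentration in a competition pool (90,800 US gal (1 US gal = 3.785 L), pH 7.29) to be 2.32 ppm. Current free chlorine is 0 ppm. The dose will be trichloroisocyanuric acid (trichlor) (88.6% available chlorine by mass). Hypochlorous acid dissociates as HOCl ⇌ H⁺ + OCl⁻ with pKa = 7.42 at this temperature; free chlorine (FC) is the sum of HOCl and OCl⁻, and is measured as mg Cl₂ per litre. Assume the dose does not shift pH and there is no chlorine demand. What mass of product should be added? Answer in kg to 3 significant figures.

1.57 kg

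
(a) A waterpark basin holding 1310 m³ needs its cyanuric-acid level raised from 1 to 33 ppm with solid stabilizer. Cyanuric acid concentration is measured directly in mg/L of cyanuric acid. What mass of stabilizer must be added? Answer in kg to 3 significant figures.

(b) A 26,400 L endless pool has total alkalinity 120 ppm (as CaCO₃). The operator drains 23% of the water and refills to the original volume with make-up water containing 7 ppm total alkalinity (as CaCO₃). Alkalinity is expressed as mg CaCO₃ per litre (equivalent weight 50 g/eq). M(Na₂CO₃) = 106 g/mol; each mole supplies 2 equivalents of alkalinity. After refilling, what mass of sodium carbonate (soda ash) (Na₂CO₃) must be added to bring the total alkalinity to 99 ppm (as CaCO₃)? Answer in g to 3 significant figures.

(a) 41.9 kg; (b) 140 g

(a) Volume: 1310 m³ = 1,310,000 L.
(a) CYA to add: (33 − 1) = 32 mg/L × 1,310,000 L = 41,920 g cyanuric acid.

(b) After draining 23% and refilling: 120 × 0.77 + 7 × 0.23 = 94.01 ppm.
(b) Deficit to target: 99 − 94.01 = 4.99 mg/L.
(b) As CaCO₃: 4.99 mg/L × 26,400 L = 131.7 g; ÷ 50 g/eq ÷ 2 = 1.317 mol Na₂CO₃.
(b) Mass: 1.317 × 106 = 139.6 g.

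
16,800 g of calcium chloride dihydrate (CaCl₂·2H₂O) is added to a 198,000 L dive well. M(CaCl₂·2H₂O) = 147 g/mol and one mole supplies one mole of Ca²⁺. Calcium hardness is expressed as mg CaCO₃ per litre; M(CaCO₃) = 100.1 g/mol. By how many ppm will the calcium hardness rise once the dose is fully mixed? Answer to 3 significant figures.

Moles of Ca²⁺: 16,800 g ÷ 147 g/mol = 114.3 mol.
As CaCO₃: 114.3 mol × 100.1 g/mol = 11,440 g.
Rise: 11,440 g / 198,000 L × 1000 = 57.78 mg/L.

57.8 ppm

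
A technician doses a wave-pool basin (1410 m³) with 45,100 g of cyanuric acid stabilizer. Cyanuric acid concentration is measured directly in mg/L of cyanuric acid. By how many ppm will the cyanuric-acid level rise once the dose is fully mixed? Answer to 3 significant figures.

Volume: 1410 m³ = 1,410,000 L.
Rise: 45,100 g / 1,410,000 L × 1000 = 31.99 mg/L.

32.0 ppm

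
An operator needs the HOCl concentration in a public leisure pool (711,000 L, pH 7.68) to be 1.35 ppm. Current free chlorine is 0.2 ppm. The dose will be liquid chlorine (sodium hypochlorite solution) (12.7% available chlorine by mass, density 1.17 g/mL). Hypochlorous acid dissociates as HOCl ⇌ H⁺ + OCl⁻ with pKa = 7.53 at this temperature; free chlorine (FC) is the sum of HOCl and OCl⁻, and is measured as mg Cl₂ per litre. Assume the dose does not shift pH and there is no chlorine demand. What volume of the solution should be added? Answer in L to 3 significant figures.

14.6 L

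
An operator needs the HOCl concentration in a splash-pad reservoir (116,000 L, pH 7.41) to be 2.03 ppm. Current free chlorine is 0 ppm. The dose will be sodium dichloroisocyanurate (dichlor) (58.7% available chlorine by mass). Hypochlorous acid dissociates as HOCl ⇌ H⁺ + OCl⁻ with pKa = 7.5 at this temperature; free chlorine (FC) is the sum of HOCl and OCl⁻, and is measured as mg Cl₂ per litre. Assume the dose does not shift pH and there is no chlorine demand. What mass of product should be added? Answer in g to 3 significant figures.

[OCl⁻]/[HOCl] = 10^(pH − pKa) = 10^(7.41 − 7.5) = 0.8128; fraction as HOCl = 1/(1 + 0.8128) = 0.5516.
Free chlorine required for 2.03 ppm HOCl: 2.03 / 0.5516 = 3.68 ppm.
FC to add: 3.68 − 0 = 3.68 mg/L as Cl₂.
Cl₂ equivalent: 3.68 mg/L × 116,000 L = 426.9 g.
Product at 58.7% available Cl: 426.9 / 0.587 = 727.2 g.

727 g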